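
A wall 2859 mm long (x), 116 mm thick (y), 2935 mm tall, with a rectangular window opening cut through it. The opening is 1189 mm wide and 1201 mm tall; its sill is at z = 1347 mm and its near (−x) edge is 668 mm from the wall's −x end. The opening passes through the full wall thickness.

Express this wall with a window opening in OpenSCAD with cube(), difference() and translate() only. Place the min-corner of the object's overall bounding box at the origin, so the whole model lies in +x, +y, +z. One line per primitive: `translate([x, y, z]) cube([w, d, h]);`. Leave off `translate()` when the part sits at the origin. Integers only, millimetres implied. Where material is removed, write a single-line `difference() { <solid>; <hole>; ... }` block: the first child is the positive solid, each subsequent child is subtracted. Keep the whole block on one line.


difference() { cube([2859, 116, 2935]); translate([668, 0, 1347]) cube([1189, 116, 1201]); }


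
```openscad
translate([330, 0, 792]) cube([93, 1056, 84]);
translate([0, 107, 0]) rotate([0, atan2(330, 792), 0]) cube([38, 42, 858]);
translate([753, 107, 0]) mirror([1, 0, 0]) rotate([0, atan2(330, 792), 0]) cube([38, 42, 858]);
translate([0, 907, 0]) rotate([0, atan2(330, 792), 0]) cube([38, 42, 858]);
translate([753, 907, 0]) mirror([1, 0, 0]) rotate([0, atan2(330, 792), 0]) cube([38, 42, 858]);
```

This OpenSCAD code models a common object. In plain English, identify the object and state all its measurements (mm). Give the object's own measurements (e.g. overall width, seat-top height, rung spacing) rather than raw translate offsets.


A sawhorse. A 93×1056×84 mm beam (x, y, z) sits on two A-frame leg pairs. Each pair is two raked legs of 38×42 mm section (42 mm along y) splaying symmetrically in x. Each leg rises 792 mm vertically over 330 mm of horizontal reach and is 858 mm long along its own axis. Every leg's outer bottom edge rests on the floor and its outer top edge meets a bottom edge of the beam — the left legs (tilting toward +x) meet the beam's −x bottom edge, the right legs (their mirror images, tilting toward −x) meet its +x bottom edge — so the leg tops tuck under the beam, the beam's underside is 792 mm above the floor, and the feet are 753 mm apart outside-to-outside with the beam centred between them. The two leg pairs are set in 107 mm from either end of the beam.


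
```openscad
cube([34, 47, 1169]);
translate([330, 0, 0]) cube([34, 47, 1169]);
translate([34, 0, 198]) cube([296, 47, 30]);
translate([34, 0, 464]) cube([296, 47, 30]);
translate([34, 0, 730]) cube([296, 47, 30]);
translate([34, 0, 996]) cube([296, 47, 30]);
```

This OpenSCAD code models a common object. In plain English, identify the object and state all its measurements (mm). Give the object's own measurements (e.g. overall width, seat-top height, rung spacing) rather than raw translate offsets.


A straight ladder. Two 34×47 mm vertical rails, 1169 mm tall, stand 364 mm apart (outside-to-outside) with their front faces coplanar on the −y side. 4 rungs, each 47 mm deep and 30 mm tall, span between the inner faces of the rails, front faces flush with the rails. The lowest rung's underside is at z = 198 mm and rungs are spaced 266 mm apart (underside to underside).


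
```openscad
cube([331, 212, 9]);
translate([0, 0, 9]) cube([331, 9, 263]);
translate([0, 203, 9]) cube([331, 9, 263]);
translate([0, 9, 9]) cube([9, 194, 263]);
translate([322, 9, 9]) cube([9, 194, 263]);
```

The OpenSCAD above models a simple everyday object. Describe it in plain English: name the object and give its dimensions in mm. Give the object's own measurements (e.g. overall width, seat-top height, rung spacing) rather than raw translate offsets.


An open-topped rectangular box: outside dimensions 331×212×272 mm, with a uniform wall and base thickness of 9 mm. The base is a full 331×212 slab on the floor; four walls sit on top of the base. The front and back walls (the −y and +y sides) span the full width; the two side walls fit between them.


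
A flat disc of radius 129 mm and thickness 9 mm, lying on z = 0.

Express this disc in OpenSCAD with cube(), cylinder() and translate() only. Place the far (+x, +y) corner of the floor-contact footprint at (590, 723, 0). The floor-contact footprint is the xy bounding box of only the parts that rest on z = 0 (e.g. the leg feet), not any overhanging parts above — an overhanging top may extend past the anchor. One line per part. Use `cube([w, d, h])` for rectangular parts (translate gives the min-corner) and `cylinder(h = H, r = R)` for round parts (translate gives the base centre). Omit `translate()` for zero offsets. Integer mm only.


translate([461, 594, 0]) cylinder(h = 9, r = 129);


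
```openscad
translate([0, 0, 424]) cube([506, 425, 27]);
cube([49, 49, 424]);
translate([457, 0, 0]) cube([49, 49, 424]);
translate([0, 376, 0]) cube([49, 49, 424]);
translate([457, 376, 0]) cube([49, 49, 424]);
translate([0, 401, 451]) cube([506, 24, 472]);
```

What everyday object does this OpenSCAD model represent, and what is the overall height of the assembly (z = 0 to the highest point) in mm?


A chair. The overall height is 923 mm.

A slab on four corner posts with a tall panel at the back — a chair. The seat slab sits at z = 424 with thickness 27, and the 472 mm backrest starts at the seat top, so the overall height is 424 + 27 + 472 = 923 mm.


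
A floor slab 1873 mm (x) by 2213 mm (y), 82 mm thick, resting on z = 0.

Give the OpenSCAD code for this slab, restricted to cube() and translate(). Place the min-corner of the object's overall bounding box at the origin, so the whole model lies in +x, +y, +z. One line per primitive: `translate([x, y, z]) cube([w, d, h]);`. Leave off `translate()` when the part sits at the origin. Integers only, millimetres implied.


cube([1873, 2213, 82]);


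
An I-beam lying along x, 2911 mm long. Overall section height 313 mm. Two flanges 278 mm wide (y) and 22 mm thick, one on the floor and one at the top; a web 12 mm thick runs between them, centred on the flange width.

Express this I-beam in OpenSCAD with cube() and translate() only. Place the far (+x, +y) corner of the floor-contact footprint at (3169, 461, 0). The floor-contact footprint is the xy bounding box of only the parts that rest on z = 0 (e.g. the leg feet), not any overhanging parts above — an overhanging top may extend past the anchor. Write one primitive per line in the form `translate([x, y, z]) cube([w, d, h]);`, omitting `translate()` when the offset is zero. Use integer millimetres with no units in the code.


translate([258, 183, 0]) cube([2911, 278, 22]);
translate([258, 316, 22]) cube([2911, 12, 269]);
translate([258, 183, 291]) cube([2911, 278, 22]);


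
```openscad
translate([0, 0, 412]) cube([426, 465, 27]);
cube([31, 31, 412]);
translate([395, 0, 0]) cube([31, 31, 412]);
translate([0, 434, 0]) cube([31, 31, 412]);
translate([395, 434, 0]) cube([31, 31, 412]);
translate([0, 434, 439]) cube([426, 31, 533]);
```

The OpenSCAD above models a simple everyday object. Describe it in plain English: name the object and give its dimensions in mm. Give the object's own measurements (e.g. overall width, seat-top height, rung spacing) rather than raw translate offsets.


A chair. The seat is a 426×465×27 mm slab with its top at z = 439 mm, on four 31×31 mm corner legs (flush with the seat edges, standing on z = 0). A flat backrest 31 mm thick, 533 mm tall, spans the full seat width and rises from the seat top along its +y edge, rear face flush with the rear of the seat.


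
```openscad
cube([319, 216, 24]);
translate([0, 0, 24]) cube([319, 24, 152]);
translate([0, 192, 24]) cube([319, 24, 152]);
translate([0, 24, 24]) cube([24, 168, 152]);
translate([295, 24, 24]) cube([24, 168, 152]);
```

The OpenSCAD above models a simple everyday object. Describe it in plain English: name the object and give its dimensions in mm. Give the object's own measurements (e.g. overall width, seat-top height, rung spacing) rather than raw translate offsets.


An open-topped rectangular box: outside dimensions 319×216×176 mm, with a uniform wall and base thickness of 24 mm. The base is a full 319×216 slab on the floor; four walls sit on top of the base. The front and back walls (the −y and +y sides) span the full width; the two side walls fit between them.


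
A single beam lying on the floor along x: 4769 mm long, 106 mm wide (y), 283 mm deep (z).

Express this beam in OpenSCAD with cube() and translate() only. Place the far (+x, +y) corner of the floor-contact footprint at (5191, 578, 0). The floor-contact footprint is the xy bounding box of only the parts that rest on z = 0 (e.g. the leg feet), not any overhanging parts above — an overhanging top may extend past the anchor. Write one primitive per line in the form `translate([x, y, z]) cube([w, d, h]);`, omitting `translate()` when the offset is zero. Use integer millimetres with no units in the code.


translate([422, 472, 0]) cube([4769, 106, 283]);


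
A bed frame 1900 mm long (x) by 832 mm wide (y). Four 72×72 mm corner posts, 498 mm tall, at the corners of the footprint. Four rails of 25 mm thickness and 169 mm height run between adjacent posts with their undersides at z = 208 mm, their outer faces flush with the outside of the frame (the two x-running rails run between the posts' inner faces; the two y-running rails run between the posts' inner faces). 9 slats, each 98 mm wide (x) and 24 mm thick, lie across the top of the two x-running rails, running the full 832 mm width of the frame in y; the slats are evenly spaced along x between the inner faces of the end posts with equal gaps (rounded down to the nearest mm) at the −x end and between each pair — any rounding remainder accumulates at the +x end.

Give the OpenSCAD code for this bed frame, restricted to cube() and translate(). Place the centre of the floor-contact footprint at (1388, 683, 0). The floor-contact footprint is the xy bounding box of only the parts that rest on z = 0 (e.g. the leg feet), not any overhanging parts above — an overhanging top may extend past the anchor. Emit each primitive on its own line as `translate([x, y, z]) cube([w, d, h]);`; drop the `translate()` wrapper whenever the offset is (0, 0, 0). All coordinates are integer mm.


translate([438, 267, 0]) cube([72, 72, 498]);
translate([438, 1027, 0]) cube([72, 72, 498]);
translate([2266, 267, 0]) cube([72, 72, 498]);
translate([2266, 1027, 0]) cube([72, 72, 498]);
translate([510, 267, 208]) cube([1756, 25, 169]);
translate([510, 1074, 208]) cube([1756, 25, 169]);
translate([438, 339, 208]) cube([25, 688, 169]);
translate([2313, 339, 208]) cube([25, 688, 169]);
translate([597, 267, 377]) cube([98, 832, 24]);
translate([782, 267, 377]) cube([98, 832, 24]);
translate([967, 267, 377]) cube([98, 832, 24]);
translate([1152, 267, 377]) cube([98, 832, 24]);
translate([1337, 267, 377]) cube([98, 832, 24]);
translate([1522, 267, 377]) cube([98, 832, 24]);
translate([1707, 267, 377]) cube([98, 832, 24]);
translate([1892, 267, 377]) cube([98, 832, 24]);
translate([2077, 267, 377]) cube([98, 832, 24]);


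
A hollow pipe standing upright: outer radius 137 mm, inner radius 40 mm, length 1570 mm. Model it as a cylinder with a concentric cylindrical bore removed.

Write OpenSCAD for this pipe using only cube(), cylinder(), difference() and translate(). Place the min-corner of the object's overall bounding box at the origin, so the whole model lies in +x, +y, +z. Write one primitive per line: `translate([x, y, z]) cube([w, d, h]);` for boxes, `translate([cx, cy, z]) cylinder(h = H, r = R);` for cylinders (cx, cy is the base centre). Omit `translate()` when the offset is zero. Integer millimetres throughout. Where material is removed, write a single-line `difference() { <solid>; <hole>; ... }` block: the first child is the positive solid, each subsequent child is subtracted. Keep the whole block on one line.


difference() { translate([137, 137, 0]) cylinder(h = 1570, r = 137); translate([137, 137, 0]) cylinder(h = 1570, r = 40); }


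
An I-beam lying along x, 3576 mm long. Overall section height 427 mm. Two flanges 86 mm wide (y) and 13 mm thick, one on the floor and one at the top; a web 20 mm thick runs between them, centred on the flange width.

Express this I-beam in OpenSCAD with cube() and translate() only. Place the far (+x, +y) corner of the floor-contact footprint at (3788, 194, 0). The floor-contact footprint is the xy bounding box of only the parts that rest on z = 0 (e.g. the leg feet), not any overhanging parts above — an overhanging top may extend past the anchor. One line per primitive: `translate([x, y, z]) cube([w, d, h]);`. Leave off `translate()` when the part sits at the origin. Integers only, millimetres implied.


translate([212, 108, 0]) cube([3576, 86, 13]);
translate([212, 141, 13]) cube([3576, 20, 401]);
translate([212, 108, 414]) cube([3576, 86, 13]);


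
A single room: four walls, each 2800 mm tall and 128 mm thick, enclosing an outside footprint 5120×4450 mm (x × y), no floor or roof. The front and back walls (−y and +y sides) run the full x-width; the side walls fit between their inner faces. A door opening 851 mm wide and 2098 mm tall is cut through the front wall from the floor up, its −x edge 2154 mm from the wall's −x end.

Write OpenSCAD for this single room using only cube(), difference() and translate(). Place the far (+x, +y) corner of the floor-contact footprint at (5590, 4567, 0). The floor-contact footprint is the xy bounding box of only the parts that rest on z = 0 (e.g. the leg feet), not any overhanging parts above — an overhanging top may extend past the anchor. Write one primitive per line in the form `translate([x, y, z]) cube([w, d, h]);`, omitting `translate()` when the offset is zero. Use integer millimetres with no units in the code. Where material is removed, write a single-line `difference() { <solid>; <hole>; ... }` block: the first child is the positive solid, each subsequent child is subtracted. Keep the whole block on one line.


difference() { translate([470, 117, 0]) cube([5120, 128, 2800]); translate([2624, 117, 0]) cube([851, 128, 2098]); }
translate([470, 4439, 0]) cube([5120, 128, 2800]);
translate([470, 245, 0]) cube([128, 4194, 2800]);
translate([5462, 245, 0]) cube([128, 4194, 2800]);


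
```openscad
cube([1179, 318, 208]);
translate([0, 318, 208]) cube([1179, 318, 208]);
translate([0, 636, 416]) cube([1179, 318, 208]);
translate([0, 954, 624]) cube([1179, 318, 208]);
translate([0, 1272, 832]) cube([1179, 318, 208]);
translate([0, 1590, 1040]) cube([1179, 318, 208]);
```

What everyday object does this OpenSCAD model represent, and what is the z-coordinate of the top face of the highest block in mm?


A staircase. The total rise is 1248 mm.

6 identical blocks, each offset up and back from the previous — a staircase. Each step is 208 mm tall and there are 6 of them, so the total rise is 6 × 208 = 1248 mm.


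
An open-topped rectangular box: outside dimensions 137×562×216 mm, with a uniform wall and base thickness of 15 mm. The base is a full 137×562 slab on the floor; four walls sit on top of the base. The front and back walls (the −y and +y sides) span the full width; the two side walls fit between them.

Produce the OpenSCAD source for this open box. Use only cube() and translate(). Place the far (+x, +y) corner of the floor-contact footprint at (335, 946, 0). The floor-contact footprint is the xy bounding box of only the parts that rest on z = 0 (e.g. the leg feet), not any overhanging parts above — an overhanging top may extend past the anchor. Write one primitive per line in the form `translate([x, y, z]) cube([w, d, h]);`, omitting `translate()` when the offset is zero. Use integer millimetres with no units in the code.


translate([198, 384, 0]) cube([137, 562, 15]);
translate([198, 384, 15]) cube([137, 15, 201]);
translate([198, 931, 15]) cube([137, 15, 201]);
translate([198, 399, 15]) cube([15, 532, 201]);
translate([320, 399, 15]) cube([15, 532, 201]);


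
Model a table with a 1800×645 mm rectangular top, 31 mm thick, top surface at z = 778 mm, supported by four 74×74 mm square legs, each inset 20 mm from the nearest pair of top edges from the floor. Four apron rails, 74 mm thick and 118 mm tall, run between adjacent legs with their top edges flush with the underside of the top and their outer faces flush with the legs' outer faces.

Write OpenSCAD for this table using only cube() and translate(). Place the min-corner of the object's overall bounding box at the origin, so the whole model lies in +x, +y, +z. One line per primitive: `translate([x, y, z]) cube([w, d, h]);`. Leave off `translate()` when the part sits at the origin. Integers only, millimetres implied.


translate([0, 0, 747]) cube([1800, 645, 31]);
translate([20, 20, 0]) cube([74, 74, 747]);
translate([1706, 20, 0]) cube([74, 74, 747]);
translate([20, 551, 0]) cube([74, 74, 747]);
translate([1706, 551, 0]) cube([74, 74, 747]);
translate([94, 20, 629]) cube([1612, 74, 118]);
translate([94, 551, 629]) cube([1612, 74, 118]);
translate([20, 94, 629]) cube([74, 457, 118]);
translate([1706, 94, 629]) cube([74, 457, 118]);


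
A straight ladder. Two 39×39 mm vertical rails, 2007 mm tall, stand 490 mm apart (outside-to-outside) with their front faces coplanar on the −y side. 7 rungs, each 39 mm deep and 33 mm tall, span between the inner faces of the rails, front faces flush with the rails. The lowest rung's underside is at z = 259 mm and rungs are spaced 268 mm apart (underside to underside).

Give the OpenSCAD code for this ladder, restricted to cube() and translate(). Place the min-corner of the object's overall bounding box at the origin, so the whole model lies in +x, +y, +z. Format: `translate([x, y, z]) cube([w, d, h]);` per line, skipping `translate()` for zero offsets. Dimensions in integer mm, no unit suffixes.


cube([39, 39, 2007]);
translate([451, 0, 0]) cube([39, 39, 2007]);
translate([39, 0, 259]) cube([412, 39, 33]);
translate([39, 0, 527]) cube([412, 39, 33]);
translate([39, 0, 795]) cube([412, 39, 33]);
translate([39, 0, 1063]) cube([412, 39, 33]);
translate([39, 0, 1331]) cube([412, 39, 33]);
translate([39, 0, 1599]) cube([412, 39, 33]);
translate([39, 0, 1867]) cube([412, 39, 33]);


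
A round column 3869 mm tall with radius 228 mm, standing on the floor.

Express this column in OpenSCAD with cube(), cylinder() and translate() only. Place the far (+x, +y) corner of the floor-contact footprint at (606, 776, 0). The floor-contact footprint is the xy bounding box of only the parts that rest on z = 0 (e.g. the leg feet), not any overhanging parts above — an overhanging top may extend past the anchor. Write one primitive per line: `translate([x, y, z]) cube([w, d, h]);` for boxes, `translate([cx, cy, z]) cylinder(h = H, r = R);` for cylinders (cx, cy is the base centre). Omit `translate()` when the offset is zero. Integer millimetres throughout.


translate([378, 548, 0]) cylinder(h = 3869, r = 228);


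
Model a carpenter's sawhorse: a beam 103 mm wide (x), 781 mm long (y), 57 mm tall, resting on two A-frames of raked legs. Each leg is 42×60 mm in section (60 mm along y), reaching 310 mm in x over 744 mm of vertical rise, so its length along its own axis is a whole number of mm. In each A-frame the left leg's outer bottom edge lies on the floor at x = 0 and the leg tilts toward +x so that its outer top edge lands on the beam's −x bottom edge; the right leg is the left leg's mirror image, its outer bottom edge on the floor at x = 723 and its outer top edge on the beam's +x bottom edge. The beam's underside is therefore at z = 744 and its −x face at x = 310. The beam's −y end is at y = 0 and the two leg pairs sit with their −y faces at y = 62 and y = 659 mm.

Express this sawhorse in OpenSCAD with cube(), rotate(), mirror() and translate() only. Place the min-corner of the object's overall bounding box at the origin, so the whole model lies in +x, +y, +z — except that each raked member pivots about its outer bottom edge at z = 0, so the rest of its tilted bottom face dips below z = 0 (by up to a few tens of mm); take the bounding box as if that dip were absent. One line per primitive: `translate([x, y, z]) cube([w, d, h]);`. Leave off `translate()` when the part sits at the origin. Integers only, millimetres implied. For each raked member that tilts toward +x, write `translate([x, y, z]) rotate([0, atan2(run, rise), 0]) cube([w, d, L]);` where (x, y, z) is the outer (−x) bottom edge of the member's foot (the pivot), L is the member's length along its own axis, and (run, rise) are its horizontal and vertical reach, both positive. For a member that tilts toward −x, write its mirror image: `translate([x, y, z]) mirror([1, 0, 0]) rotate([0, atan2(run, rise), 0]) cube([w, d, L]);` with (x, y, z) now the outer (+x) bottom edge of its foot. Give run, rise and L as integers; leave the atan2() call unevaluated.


translate([310, 0, 744]) cube([103, 781, 57]);
translate([0, 62, 0]) rotate([0, atan2(310, 744), 0]) cube([42, 60, 806]);
translate([723, 62, 0]) mirror([1, 0, 0]) rotate([0, atan2(310, 744), 0]) cube([42, 60, 806]);
translate([0, 659, 0]) rotate([0, atan2(310, 744), 0]) cube([42, 60, 806]);
translate([723, 659, 0]) mirror([1, 0, 0]) rotate([0, atan2(310, 744), 0]) cube([42, 60, 806]);


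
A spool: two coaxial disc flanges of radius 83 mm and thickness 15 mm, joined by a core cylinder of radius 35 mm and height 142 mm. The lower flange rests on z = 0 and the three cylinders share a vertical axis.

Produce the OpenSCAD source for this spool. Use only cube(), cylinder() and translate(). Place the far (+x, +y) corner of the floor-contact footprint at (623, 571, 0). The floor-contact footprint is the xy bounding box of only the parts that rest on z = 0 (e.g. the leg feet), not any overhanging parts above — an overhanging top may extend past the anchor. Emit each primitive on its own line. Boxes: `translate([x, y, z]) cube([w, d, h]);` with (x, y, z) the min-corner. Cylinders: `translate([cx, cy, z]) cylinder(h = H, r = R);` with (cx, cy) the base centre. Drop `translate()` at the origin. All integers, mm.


translate([540, 488, 0]) cylinder(h = 15, r = 83);
translate([540, 488, 15]) cylinder(h = 142, r = 35);
translate([540, 488, 157]) cylinder(h = 15, r = 83);


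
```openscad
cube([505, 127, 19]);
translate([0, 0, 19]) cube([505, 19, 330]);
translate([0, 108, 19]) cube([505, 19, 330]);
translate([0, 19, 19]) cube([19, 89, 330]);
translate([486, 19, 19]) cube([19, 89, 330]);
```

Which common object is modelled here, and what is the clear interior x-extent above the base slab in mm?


An open box. The internal width is 467 mm.

A 505×127 base slab with four walls standing on it — an open box. The base is 505 mm wide and the walls are 19 mm thick, so the internal width is 505 − 2 × 19 = 467 mm.


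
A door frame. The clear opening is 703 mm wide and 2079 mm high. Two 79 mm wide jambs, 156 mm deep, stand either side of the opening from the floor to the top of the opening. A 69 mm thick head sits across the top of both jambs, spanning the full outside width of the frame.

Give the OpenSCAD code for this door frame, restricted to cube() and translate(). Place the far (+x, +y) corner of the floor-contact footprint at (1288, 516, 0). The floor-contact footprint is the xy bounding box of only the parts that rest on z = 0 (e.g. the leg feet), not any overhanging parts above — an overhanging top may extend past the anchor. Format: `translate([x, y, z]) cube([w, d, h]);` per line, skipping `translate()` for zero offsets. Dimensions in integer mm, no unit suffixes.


translate([427, 360, 0]) cube([79, 156, 2079]);
translate([1209, 360, 0]) cube([79, 156, 2079]);
translate([427, 360, 2079]) cube([861, 156, 69]);


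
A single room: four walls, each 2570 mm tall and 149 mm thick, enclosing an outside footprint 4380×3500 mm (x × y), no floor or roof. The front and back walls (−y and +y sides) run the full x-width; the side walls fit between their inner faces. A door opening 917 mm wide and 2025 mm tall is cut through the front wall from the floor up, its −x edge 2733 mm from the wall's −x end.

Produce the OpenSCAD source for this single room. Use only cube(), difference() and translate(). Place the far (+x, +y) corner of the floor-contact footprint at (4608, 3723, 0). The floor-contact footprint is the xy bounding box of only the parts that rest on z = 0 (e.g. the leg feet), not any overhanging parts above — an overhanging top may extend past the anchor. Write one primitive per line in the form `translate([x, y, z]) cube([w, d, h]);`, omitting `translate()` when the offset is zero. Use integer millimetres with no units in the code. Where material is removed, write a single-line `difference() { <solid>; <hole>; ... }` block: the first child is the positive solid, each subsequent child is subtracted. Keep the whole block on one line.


difference() { translate([228, 223, 0]) cube([4380, 149, 2570]); translate([2961, 223, 0]) cube([917, 149, 2025]); }
translate([228, 3574, 0]) cube([4380, 149, 2570]);
translate([228, 372, 0]) cube([149, 3202, 2570]);
translate([4459, 372, 0]) cube([149, 3202, 2570]);


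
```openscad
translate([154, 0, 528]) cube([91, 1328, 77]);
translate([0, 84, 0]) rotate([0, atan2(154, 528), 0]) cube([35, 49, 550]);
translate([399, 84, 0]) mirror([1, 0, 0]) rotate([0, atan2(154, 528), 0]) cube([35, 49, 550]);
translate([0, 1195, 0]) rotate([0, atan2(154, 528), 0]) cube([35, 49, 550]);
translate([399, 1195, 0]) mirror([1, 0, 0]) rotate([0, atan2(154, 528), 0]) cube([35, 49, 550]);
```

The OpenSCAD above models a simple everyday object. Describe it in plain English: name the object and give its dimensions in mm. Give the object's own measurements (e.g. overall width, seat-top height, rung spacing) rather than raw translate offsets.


A sawhorse. A 91×1328×77 mm beam (x, y, z) sits on two A-frame leg pairs. Each pair is two raked legs of 35×49 mm section (49 mm along y) splaying symmetrically in x. Each leg rises 528 mm vertically over 154 mm of horizontal reach and is 550 mm long along its own axis. Every leg's outer bottom edge rests on the floor and its outer top edge meets a bottom edge of the beam — the left legs (tilting toward +x) meet the beam's −x bottom edge, the right legs (their mirror images, tilting toward −x) meet its +x bottom edge — so the leg tops tuck under the beam, the beam's underside is 528 mm above the floor, and the feet are 399 mm apart outside-to-outside with the beam centred between them. The two leg pairs are set in 84 mm from either end of the beam.


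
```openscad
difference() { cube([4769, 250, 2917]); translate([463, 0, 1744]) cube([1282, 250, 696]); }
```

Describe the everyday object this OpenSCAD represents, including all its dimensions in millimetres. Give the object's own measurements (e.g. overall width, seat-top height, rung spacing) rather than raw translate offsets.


A wall 4769 mm long (x), 250 mm thick (y), 2917 mm tall, with a rectangular window opening cut through it. The opening is 1282 mm wide and 696 mm tall; its sill is at z = 1744 mm and its near (−x) edge is 463 mm from the wall's −x end. The opening passes through the full wall thickness.


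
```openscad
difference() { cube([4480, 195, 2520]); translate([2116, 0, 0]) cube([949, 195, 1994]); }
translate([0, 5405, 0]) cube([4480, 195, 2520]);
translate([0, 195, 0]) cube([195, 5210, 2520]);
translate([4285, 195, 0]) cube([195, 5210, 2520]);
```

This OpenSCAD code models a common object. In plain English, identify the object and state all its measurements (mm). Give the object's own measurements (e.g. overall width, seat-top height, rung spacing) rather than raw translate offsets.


A single room: four walls, each 2520 mm tall and 195 mm thick, enclosing an outside footprint 4480×5600 mm (x × y), no floor or roof. The front and back walls (−y and +y sides) run the full x-width; the side walls fit between their inner faces. A door opening 949 mm wide and 1994 mm tall is cut through the front wall from the floor up, its −x edge 2116 mm from the wall's −x end.


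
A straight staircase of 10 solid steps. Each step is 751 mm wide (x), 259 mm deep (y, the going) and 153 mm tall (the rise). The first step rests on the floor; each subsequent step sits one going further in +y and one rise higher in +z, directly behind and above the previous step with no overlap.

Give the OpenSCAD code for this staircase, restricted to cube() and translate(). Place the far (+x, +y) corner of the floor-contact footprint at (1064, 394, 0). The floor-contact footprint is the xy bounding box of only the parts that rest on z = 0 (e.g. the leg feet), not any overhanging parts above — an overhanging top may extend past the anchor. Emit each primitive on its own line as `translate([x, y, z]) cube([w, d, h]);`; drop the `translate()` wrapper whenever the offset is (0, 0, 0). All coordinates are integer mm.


translate([313, 135, 0]) cube([751, 259, 153]);
translate([313, 394, 153]) cube([751, 259, 153]);
translate([313, 653, 306]) cube([751, 259, 153]);
translate([313, 912, 459]) cube([751, 259, 153]);
translate([313, 1171, 612]) cube([751, 259, 153]);
translate([313, 1430, 765]) cube([751, 259, 153]);
translate([313, 1689, 918]) cube([751, 259, 153]);
translate([313, 1948, 1071]) cube([751, 259, 153]);
translate([313, 2207, 1224]) cube([751, 259, 153]);
translate([313, 2466, 1377]) cube([751, 259, 153]);


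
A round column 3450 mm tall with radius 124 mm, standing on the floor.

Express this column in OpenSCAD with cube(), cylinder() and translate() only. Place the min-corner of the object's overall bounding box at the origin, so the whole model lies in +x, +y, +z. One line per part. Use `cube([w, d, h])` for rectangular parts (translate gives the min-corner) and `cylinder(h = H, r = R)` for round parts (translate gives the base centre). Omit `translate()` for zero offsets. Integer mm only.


translate([124, 124, 0]) cylinder(h = 3450, r = 124);


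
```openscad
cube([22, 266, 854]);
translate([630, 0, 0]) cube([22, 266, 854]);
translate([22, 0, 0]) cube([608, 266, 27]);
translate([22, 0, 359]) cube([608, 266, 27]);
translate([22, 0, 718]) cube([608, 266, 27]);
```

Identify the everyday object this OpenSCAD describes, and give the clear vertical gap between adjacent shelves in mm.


A bookshelf. The clear shelf gap is 332 mm.

Two tall side panels with 3 horizontal boards between them — a bookshelf. The first two shelf undersides are at z = 0 and z = 359; with shelf thickness 27, the clear gap is 359 − 0 − 27 = 332 mm.


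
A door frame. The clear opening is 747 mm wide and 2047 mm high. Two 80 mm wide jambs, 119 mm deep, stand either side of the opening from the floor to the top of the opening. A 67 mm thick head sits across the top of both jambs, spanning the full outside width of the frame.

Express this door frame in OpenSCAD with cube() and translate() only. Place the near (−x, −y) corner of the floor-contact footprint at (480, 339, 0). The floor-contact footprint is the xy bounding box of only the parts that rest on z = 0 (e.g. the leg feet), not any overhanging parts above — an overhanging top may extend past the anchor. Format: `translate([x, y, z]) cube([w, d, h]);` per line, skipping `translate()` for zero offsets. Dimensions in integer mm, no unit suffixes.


translate([480, 339, 0]) cube([80, 119, 2047]);
translate([1307, 339, 0]) cube([80, 119, 2047]);
translate([480, 339, 2047]) cube([907, 119, 67]);


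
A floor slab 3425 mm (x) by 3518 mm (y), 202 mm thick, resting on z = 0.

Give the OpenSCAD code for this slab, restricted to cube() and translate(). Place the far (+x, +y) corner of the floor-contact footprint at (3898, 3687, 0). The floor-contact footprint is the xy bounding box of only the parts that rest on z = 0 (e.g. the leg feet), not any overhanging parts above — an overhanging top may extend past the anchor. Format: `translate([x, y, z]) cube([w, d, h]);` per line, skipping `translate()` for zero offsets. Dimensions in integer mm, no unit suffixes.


translate([473, 169, 0]) cube([3425, 3518, 202]);


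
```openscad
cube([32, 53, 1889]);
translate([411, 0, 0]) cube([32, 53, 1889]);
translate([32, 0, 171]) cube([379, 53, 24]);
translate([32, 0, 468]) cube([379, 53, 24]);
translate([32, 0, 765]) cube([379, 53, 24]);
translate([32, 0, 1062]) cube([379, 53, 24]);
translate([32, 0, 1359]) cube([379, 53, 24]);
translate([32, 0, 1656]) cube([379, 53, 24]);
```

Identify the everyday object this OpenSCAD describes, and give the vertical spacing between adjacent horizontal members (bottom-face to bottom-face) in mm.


A ladder. The rung spacing is 297 mm.

Two tall 32×53 posts with 6 short bars between them — a ladder. Adjacent rungs sit at z = 171 and z = 468, so the spacing is 468 − 171 = 297 mm.


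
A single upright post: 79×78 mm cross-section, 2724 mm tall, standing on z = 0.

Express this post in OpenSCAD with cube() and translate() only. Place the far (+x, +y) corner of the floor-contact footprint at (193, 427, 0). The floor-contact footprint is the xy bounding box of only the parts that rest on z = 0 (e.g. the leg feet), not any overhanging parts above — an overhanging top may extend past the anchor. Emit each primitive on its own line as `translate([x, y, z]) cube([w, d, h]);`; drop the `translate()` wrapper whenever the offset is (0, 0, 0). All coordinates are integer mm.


translate([114, 349, 0]) cube([79, 78, 2724]);


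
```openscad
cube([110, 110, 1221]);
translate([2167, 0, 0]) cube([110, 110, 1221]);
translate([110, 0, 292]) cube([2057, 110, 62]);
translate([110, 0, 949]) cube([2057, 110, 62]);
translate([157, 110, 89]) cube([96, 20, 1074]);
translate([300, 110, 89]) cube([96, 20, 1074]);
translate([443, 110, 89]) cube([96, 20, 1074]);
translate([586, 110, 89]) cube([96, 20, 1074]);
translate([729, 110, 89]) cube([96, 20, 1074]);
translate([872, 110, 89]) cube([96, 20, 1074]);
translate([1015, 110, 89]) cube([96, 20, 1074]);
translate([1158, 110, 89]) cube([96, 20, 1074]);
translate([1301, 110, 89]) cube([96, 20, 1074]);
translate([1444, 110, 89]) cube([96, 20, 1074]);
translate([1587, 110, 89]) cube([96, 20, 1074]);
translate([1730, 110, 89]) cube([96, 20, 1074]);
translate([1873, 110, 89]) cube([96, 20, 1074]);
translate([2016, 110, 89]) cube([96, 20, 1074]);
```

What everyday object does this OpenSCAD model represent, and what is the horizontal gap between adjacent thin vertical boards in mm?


A fence section. The picket gap is 47 mm.

Two posts, two rails, 14 pickets — a fence section. Span 2057 mm holds 14 pickets of 96 mm with 15 equal gaps: ⌊(2057 − 14·96) / 15⌋ = 47 mm.


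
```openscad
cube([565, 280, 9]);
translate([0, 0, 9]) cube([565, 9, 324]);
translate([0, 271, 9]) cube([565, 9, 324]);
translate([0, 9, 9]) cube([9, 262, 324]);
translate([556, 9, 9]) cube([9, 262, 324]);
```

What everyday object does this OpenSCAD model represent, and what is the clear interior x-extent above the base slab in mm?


An open box. The internal width is 547 mm.

A 565×280 base slab with four walls standing on it — an open box. The base is 565 mm wide and the walls are 9 mm thick, so the internal width is 565 − 2 × 9 = 547 mm.


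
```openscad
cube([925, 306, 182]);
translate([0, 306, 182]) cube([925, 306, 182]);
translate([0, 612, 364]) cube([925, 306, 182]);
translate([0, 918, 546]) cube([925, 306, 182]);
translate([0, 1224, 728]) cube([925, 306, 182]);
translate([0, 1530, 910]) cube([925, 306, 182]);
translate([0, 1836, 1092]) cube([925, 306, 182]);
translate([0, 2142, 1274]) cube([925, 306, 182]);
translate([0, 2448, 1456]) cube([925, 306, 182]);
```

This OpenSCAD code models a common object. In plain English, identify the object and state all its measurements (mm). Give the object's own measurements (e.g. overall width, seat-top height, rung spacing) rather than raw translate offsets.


A straight staircase of 9 solid steps. Each step is 925 mm wide (x), 306 mm deep (y, the going) and 182 mm tall (the rise). The first step rests on the floor; each subsequent step sits one going further in +y and one rise higher in +z, directly behind and above the previous step with no overlap.


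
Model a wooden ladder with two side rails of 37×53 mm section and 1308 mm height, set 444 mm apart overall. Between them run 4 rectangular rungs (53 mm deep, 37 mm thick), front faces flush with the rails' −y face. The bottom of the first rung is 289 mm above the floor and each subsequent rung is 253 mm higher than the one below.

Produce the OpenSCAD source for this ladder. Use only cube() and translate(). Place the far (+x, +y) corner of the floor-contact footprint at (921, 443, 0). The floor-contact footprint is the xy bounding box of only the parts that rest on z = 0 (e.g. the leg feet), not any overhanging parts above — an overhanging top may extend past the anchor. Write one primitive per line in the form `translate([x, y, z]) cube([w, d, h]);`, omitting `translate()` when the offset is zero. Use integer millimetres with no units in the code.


translate([477, 390, 0]) cube([37, 53, 1308]);
translate([884, 390, 0]) cube([37, 53, 1308]);
translate([514, 390, 289]) cube([370, 53, 37]);
translate([514, 390, 542]) cube([370, 53, 37]);
translate([514, 390, 795]) cube([370, 53, 37]);
translate([514, 390, 1048]) cube([370, 53, 37]);


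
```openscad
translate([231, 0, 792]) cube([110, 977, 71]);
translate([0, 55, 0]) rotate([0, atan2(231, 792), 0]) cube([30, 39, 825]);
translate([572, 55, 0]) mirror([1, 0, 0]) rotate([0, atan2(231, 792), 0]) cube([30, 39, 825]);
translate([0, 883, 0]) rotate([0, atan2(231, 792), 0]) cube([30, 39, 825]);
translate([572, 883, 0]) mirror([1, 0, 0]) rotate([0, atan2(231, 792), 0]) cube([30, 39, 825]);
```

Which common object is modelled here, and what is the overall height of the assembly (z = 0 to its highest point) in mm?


A sawhorse. The overall height is 863 mm.

A beam across two mirrored pairs of raked legs — a sawhorse. The beam's underside is at z = 792 (matching the legs' vertical rise in atan2(231, 792)) and the beam is 71 mm tall, so its top is at 792 + 71 = 863 mm. The raked legs top out at the beam's underside, so that is the highest point.


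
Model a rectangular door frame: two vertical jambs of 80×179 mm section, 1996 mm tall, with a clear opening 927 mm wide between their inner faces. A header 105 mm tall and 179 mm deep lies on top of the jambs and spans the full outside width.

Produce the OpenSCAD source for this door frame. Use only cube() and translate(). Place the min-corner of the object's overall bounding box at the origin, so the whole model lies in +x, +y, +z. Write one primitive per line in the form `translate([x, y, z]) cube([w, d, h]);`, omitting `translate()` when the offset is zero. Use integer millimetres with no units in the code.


cube([80, 179, 1996]);
translate([1007, 0, 0]) cube([80, 179, 1996]);
translate([0, 0, 1996]) cube([1087, 179, 105]);


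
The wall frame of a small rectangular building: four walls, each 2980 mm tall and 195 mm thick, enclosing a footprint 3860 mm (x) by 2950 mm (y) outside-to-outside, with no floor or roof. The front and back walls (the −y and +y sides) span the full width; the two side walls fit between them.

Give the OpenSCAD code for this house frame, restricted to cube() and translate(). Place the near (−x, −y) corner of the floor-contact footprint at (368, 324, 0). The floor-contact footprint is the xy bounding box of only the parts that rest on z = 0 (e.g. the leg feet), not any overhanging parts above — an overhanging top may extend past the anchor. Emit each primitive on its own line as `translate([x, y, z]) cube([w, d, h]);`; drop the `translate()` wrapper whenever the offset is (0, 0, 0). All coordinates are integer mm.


translate([368, 324, 0]) cube([3860, 195, 2980]);
translate([368, 3079, 0]) cube([3860, 195, 2980]);
translate([368, 519, 0]) cube([195, 2560, 2980]);
translate([4033, 519, 0]) cube([195, 2560, 2980]);


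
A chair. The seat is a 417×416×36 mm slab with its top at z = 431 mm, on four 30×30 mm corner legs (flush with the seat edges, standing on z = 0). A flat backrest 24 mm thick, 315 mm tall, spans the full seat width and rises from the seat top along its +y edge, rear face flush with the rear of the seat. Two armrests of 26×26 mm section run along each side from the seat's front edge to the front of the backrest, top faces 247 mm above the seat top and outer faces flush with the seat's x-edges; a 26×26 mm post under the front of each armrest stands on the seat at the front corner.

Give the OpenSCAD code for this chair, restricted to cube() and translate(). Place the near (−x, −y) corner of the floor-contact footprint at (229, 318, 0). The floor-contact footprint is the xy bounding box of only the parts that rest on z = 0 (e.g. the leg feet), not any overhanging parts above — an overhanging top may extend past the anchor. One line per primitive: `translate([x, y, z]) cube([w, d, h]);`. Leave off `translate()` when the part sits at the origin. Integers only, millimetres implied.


translate([229, 318, 395]) cube([417, 416, 36]);
translate([229, 318, 0]) cube([30, 30, 395]);
translate([616, 318, 0]) cube([30, 30, 395]);
translate([229, 704, 0]) cube([30, 30, 395]);
translate([616, 704, 0]) cube([30, 30, 395]);
translate([229, 710, 431]) cube([417, 24, 315]);
translate([229, 318, 652]) cube([26, 392, 26]);
translate([620, 318, 652]) cube([26, 392, 26]);
translate([229, 318, 431]) cube([26, 26, 221]);
translate([620, 318, 431]) cube([26, 26, 221]);
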